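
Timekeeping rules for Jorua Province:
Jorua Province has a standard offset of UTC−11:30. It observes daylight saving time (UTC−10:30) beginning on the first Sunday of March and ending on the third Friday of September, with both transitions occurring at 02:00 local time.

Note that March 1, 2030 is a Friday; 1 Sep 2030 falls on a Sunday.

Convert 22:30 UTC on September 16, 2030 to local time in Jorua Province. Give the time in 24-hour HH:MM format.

1 March 2030 is a Friday, so the first Sunday is March 3.
1 September 2030 is a Sunday, so the first Friday is September 6 and the third is September 20.
At the standard offset (UTC−11:30), 22:30 UTC − 11h30m = 11:00 Jorua Province standard time.
Daylight saving runs 3 March – 20 September; the standard-time date in Jorua Province, September 16, 2030, is inside that window, so Jorua Province is at UTC−10:30.
22:30 UTC − 10h30m = 12:00 local.

12:00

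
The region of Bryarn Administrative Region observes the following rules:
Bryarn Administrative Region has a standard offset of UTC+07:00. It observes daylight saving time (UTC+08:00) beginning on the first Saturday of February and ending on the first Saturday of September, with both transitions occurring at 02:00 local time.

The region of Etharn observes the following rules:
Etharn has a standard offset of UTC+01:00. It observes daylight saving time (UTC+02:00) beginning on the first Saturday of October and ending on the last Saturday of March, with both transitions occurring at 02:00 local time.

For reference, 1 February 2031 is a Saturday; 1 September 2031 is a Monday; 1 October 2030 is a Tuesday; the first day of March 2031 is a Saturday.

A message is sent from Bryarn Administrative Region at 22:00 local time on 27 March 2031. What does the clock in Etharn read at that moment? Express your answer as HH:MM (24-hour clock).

16:00

1 February 2031 is a Saturday, so the first Saturday is February 1.
1 September 2031 is a Monday, so the first Saturday is September 6.
27 March 2031 falls between 1 February and 6 September, so daylight saving is in effect and Bryarn Administrative Region is at UTC+08:00.
22:00 Bryarn Administrative Region − 8h = 14:00 UTC.
1 October 2030 is a Tuesday, so the first Saturday is October 5.
1 March 2031 is a Saturday, so Saturdays fall on 1, 8, 15, 22, 29; the last is March 29.
At the standard offset (UTC+01:00), 14:00 UTC + 1h = 15:00 Etharn standard time.
Daylight saving runs 5 October 2030 – 29 March 2031; the standard-time date in Etharn, 27 March 2031, is inside that window, so Etharn is at UTC+02:00.
14:00 UTC + 2h = 16:00 Etharn.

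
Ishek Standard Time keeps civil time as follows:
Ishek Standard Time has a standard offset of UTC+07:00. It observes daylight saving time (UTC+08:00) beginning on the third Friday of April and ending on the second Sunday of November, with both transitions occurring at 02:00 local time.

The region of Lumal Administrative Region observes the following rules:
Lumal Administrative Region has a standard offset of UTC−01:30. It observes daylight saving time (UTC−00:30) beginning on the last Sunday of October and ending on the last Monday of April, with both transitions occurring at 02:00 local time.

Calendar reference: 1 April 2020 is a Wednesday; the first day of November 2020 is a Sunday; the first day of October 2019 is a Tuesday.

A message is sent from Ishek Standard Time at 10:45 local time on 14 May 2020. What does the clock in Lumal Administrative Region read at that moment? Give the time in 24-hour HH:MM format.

1 April 2020 is a Wednesday, so the first Friday is April 3 and the third is April 17.
1 November 2020 is a Sunday, so the first Sunday is November 1 and the second is November 8.
Daylight saving runs 17 April – 8 November; 14 May 2020 is inside that window, so Ishek Standard Time is at UTC+08:00.
10:45 Ishek Standard Time − 8h = 02:45 UTC.
1 October 2019 is a Tuesday, so Sundays fall on 6, 13, 20, 27; the last is October 27.
1 April 2020 is a Wednesday, so Mondays fall on 6, 13, 20, 27; the last is April 27.
At the standard offset (UTC−01:30), 02:45 UTC − 1h30m = 01:15 Lumal Administrative Region standard time.
The standard-time date in Lumal Administrative Region, 14 May 2020, is outside the daylight-saving period (27 October 2019 – 27 April 2020), so Lumal Administrative Region is on standard time, UTC−01:30.
02:45 UTC − 1h30m = 01:15 Lumal Administrative Region.

01:15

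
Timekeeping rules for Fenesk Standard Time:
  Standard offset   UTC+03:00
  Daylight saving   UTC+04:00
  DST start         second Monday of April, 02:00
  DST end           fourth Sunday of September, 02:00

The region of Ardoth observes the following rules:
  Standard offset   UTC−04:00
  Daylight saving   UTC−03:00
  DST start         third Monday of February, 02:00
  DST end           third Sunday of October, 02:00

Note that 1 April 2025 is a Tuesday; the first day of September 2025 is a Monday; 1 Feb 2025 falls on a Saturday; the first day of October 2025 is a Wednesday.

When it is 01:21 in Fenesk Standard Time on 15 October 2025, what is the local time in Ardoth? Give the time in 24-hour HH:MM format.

1 April 2025 is a Tuesday, so the first Monday is April 7 and the second is April 14.
1 September 2025 is a Monday, so the first Sunday is September 7 and the fourth is September 28.
15 October 2025 is outside the daylight-saving period (14 April – 28 September), so Fenesk Standard Time is on standard time, UTC+03:00.
01:21 Fenesk Standard Time − 3h = 22:21 UTC (rolling into the previous day, 14 October 2025).
1 February 2025 is a Saturday, so the first Monday is February 3 and the third is February 17.
1 October 2025 is a Wednesday, so the first Sunday is October 5 and the third is October 19.
At the standard offset (UTC−04:00), 22:21 UTC − 4h = 18:21 Ardoth standard time.
Daylight saving runs 17 February – 19 October; the standard-time date in Ardoth, 14 October 2025, is inside that window, so Ardoth is at UTC−03:00.
22:21 UTC − 3h = 19:21 Ardoth.

19:21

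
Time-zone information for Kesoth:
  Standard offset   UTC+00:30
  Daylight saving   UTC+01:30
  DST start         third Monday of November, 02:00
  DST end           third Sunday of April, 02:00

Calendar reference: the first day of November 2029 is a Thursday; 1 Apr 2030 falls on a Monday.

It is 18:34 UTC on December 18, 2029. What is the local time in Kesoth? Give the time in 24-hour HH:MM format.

1 November 2029 is a Thursday, so the first Monday is November 5 and the third is November 19.
1 April 2030 is a Monday, so the first Sunday is April 7 and the third is April 21.
At the standard offset (UTC+00:30), 18:34 UTC + 0h30m = 19:04 Kesoth standard time.
Daylight saving runs 19 November 2029 – 21 April 2030; the standard-time date in Kesoth, December 18, 2029, is inside that window, so Kesoth is at UTC+01:30.
18:34 UTC + 1h30m = 20:04 local.

20:04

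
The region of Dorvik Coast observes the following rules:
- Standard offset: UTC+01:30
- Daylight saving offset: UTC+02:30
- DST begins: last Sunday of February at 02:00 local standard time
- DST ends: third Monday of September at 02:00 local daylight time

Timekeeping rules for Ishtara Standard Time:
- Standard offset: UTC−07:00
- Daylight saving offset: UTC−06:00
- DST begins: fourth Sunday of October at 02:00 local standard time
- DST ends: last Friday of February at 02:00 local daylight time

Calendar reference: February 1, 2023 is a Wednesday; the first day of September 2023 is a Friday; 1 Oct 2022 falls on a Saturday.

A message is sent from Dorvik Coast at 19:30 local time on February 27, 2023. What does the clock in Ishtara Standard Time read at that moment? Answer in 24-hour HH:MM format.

1 February 2023 is a Wednesday, so Sundays fall on 5, 12, 19, 26; the last is February 26.
1 September 2023 is a Friday, so the first Monday is September 4 and the third is September 18.
Daylight saving runs 26 February – 18 September; February 27, 2023 is inside that window, so Dorvik Coast is at UTC+02:30.
19:30 Dorvik Coast − 2h30m = 17:00 UTC.
1 October 2022 is a Saturday, so the first Sunday is October 2 and the fourth is October 23.
1 February 2023 is a Wednesday, so Fridays fall on 3, 10, 17, 24; the last is February 24.
At the standard offset (UTC−07:00), 17:00 UTC − 7h = 10:00 Ishtara Standard Time standard time.
Daylight saving runs 23 October 2022 – 24 February 2023; the standard-time date in Ishtara Standard Time, February 27, 2023, is outside that window, so Ishtara Standard Time is on standard time at UTC−07:00.
17:00 UTC − 7h = 10:00 Ishtara Standard Time.

10:00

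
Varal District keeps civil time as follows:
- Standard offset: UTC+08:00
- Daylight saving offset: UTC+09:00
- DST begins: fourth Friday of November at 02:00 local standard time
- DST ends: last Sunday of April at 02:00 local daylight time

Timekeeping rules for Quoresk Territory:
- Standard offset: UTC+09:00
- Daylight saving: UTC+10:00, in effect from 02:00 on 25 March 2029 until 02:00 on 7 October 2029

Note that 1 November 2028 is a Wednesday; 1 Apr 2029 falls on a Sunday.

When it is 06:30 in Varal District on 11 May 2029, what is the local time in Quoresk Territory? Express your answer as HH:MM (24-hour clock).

08:30

1 November 2028 is a Wednesday, so the first Friday is November 3 and the fourth is November 24.
1 April 2029 is a Sunday, so Sundays fall on 1, 8, 15, 22, 29; the last is April 29.
Daylight saving runs 24 November 2028 – 29 April 2029; 11 May 2029 is outside that window, so Varal District is on standard time at UTC+08:00.
06:30 Varal District − 8h = 22:30 UTC (rolling into the previous day, 10 May 2029).
At the standard offset (UTC+09:00), 22:30 UTC + 9h = 07:30 Quoresk Territory standard time (rolling into the next day, 11 May 2029).
Daylight saving runs 25 March – 7 October; the standard-time date in Quoresk Territory, 11 May 2029, is inside that window, so Quoresk Territory is at UTC+10:00.
22:30 UTC + 10h = 08:30 Quoresk Territory (rolling into the next day, 11 May 2029).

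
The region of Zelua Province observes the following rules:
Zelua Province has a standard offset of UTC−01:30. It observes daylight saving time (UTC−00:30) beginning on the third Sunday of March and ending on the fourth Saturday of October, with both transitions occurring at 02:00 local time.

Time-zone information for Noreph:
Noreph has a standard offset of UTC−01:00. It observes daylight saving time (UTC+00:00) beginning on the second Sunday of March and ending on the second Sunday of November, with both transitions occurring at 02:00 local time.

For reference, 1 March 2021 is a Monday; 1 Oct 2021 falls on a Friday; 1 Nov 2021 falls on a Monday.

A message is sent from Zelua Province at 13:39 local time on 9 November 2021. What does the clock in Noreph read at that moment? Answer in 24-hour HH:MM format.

15:09

1 March 2021 is a Monday, so the first Sunday is March 7 and the third is March 21.
1 October 2021 is a Friday, so the first Saturday is October 2 and the fourth is October 23.
Daylight saving runs 21 March – 23 October; 9 November 2021 is outside that window, so Zelua Province is on standard time at UTC−01:30.
13:39 Zelua Province + 1h30m = 15:09 UTC.
1 March 2021 is a Monday, so the first Sunday is March 7 and the second is March 14.
1 November 2021 is a Monday, so the first Sunday is November 7 and the second is November 14.
At the standard offset (UTC−01:00), 15:09 UTC − 1h = 14:09 Noreph standard time.
The standard-time date in Noreph, 9 November 2021, lies within the daylight-saving period (14 March – 14 November), so Noreph is on daylight time, UTC+00:00.
15:09 UTC + 0h = 15:09 Noreph.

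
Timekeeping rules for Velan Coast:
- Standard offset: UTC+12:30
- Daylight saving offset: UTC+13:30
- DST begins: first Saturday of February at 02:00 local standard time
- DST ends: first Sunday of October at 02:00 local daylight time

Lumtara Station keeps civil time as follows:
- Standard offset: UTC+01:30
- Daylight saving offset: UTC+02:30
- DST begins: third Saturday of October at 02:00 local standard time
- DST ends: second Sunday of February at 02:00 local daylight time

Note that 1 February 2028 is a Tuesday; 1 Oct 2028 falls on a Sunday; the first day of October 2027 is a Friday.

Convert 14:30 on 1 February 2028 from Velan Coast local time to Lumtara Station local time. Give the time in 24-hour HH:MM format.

1 February 2028 is a Tuesday, so the first Saturday is February 5.
1 October 2028 is a Sunday, so the first Sunday is October 1.
1 February 2028 does not fall between 5 February and 1 October, so daylight saving is not in effect and Velan Coast is at UTC+12:30.
14:30 Velan Coast − 12h30m = 02:00 UTC.
1 October 2027 is a Friday, so the first Saturday is October 2 and the third is October 16.
1 February 2028 is a Tuesday, so the first Sunday is February 6 and the second is February 13.
At the standard offset (UTC+01:30), 02:00 UTC + 1h30m = 03:30 Lumtara Station standard time.
Daylight saving runs 16 October 2027 – 13 February 2028; the standard-time date in Lumtara Station, 1 February 2028, is inside that window, so Lumtara Station is at UTC+02:30.
02:00 UTC + 2h30m = 04:30 Lumtara Station.

04:30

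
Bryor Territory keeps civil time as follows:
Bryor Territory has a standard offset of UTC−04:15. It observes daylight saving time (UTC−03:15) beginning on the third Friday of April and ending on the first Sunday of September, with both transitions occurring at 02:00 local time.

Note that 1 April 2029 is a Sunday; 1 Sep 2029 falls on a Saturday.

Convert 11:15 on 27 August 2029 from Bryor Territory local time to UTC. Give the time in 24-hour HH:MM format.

14:30

1 April 2029 is a Sunday, so the first Friday is April 6 and the third is April 20.
1 September 2029 is a Saturday, so the first Sunday is September 2.
27 August 2029 falls between 20 April and 2 September, so daylight saving is in effect and Bryor Territory is at UTC−03:15.
11:15 local + 3h15m = 14:30 UTC.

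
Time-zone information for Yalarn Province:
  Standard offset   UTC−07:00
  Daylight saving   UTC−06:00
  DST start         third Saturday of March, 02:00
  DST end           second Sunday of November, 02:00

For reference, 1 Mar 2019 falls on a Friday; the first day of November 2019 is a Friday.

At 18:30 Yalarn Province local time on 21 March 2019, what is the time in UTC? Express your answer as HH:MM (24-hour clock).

00:30

1 March 2019 is a Friday, so the first Saturday is March 2 and the third is March 16.
1 November 2019 is a Friday, so the first Sunday is November 3 and the second is November 10.
Daylight saving runs 16 March – 10 November; 21 March 2019 is inside that window, so Yalarn Province is at UTC−06:00.
18:30 local + 6h = 00:30 UTC (rolling into the next day, 22 March 2019).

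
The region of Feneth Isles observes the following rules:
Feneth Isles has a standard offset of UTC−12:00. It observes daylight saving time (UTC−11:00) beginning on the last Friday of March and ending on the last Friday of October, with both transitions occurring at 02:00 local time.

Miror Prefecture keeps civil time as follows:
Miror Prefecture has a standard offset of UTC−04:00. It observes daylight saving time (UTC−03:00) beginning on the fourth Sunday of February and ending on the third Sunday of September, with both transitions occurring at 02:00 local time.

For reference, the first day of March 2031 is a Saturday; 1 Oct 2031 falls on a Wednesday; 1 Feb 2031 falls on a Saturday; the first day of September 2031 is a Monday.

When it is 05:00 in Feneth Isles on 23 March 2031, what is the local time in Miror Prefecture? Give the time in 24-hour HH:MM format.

14:00

1 March 2031 is a Saturday, so Fridays fall on 7, 14, 21, 28; the last is March 28.
1 October 2031 is a Wednesday, so Fridays fall on 3, 10, 17, 24, 31; the last is October 31.
Daylight saving runs 28 March – 31 October; 23 March 2031 is outside that window, so Feneth Isles is on standard time at UTC−12:00.
05:00 Feneth Isles + 12h = 17:00 UTC.
1 February 2031 is a Saturday, so the first Sunday is February 2 and the fourth is February 23.
1 September 2031 is a Monday, so the first Sunday is September 7 and the third is September 21.
At the standard offset (UTC−04:00), 17:00 UTC − 4h = 13:00 Miror Prefecture standard time.
Daylight saving runs 23 February – 21 September; the standard-time date in Miror Prefecture, 23 March 2031, is inside that window, so Miror Prefecture is at UTC−03:00.
17:00 UTC − 3h = 14:00 Miror Prefecture.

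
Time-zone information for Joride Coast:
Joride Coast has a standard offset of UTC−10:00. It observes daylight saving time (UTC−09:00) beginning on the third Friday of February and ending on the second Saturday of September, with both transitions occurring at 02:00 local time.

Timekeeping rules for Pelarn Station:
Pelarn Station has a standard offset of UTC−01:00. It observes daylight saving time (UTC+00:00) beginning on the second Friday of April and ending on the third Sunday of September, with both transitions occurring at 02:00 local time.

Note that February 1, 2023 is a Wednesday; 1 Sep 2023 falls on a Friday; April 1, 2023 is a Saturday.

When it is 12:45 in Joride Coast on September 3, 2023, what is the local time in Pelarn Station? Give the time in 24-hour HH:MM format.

21:45

1 February 2023 is a Wednesday, so the first Friday is February 3 and the third is February 17.
1 September 2023 is a Friday, so the first Saturday is September 2 and the second is September 9.
Daylight saving runs 17 February – 9 September; September 3, 2023 is inside that window, so Joride Coast is at UTC−09:00.
12:45 Joride Coast + 9h = 21:45 UTC.
1 April 2023 is a Saturday, so the first Friday is April 7 and the second is April 14.
1 September 2023 is a Friday, so the first Sunday is September 3 and the third is September 17.
At the standard offset (UTC−01:00), 21:45 UTC − 1h = 20:45 Pelarn Station standard time.
Daylight saving runs 14 April – 17 September; the standard-time date in Pelarn Station, September 3, 2023, is inside that window, so Pelarn Station is at UTC+00:00.
21:45 UTC + 0h = 21:45 Pelarn Station.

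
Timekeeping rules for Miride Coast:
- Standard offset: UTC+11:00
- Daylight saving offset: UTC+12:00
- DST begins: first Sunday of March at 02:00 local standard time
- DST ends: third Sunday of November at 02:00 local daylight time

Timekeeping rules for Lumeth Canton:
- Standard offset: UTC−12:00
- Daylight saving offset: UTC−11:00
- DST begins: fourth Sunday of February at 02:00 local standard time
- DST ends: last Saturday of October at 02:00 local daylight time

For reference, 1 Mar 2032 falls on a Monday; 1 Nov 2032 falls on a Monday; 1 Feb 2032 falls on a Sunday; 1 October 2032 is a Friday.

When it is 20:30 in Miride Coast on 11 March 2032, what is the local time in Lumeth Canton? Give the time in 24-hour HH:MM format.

1 March 2032 is a Monday, so the first Sunday is March 7.
1 November 2032 is a Monday, so the first Sunday is November 7 and the third is November 21.
11 March 2032 falls between 7 March and 21 November, so daylight saving is in effect and Miride Coast is at UTC+12:00.
20:30 Miride Coast − 12h = 08:30 UTC.
1 February 2032 is a Sunday, so the first Sunday is February 1 and the fourth is February 22.
1 October 2032 is a Friday, so Saturdays fall on 2, 9, 16, 23, 30; the last is October 30.
At the standard offset (UTC−12:00), 08:30 UTC − 12h = 20:30 Lumeth Canton standard time (rolling into the previous day, 10 March 2032).
Daylight saving runs 22 February – 30 October; the standard-time date in Lumeth Canton, 10 March 2032, is inside that window, so Lumeth Canton is at UTC−11:00.
08:30 UTC − 11h = 21:30 Lumeth Canton (rolling into the previous day, 10 March 2032).

21:30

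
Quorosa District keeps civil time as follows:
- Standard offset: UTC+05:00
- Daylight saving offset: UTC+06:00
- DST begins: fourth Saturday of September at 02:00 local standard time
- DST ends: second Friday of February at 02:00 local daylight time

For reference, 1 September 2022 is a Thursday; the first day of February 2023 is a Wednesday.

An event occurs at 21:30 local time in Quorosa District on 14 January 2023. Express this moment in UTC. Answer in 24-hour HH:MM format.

1 September 2022 is a Thursday, so the first Saturday is September 3 and the fourth is September 24.
1 February 2023 is a Wednesday, so the first Friday is February 3 and the second is February 10.
Daylight saving runs 24 September 2022 – 10 February 2023; 14 January 2023 is inside that window, so Quorosa District is at UTC+06:00.
21:30 local − 6h = 15:30 UTC.

15:30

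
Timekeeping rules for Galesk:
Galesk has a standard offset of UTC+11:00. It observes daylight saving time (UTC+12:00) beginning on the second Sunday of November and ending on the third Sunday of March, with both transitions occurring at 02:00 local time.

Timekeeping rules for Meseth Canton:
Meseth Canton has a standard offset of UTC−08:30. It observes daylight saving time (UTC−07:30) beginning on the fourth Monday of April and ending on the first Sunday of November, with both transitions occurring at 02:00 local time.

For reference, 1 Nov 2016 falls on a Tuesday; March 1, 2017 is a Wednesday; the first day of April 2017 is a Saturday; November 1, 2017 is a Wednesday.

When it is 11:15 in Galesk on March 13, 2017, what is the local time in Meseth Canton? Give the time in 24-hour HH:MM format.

14:45

1 November 2016 is a Tuesday, so the first Sunday is November 6 and the second is November 13.
1 March 2017 is a Wednesday, so the first Sunday is March 5 and the third is March 19.
March 13, 2017 lies within the daylight-saving period (13 November 2016 – 19 March 2017), so Galesk is on daylight time, UTC+12:00.
11:15 Galesk − 12h = 23:15 UTC (rolling into the previous day, 12 March 2017).
1 April 2017 is a Saturday, so the first Monday is April 3 and the fourth is April 24.
1 November 2017 is a Wednesday, so the first Sunday is November 5.
At the standard offset (UTC−08:30), 23:15 UTC − 8h30m = 14:45 Meseth Canton standard time.
The standard-time date in Meseth Canton, March 12, 2017, does not fall between 24 April and 5 November, so daylight saving is not in effect and Meseth Canton is at UTC−08:30.
23:15 UTC − 8h30m = 14:45 Meseth Canton.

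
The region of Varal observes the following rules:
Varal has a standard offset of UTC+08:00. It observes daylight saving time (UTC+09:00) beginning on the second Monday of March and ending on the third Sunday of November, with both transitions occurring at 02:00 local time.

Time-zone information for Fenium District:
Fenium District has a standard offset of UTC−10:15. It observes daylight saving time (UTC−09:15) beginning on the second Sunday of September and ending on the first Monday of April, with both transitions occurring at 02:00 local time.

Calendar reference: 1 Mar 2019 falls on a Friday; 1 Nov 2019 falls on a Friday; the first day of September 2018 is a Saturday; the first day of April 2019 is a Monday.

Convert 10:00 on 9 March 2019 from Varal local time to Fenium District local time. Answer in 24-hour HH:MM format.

1 March 2019 is a Friday, so the first Monday is March 4 and the second is March 11.
1 November 2019 is a Friday, so the first Sunday is November 3 and the third is November 17.
9 March 2019 does not fall between 11 March and 17 November, so daylight saving is not in effect and Varal is at UTC+08:00.
10:00 Varal − 8h = 02:00 UTC.
1 September 2018 is a Saturday, so the first Sunday is September 2 and the second is September 9.
1 April 2019 is a Monday, so the first Monday is April 1.
At the standard offset (UTC−10:15), 02:00 UTC − 10h15m = 15:45 Fenium District standard time (rolling into the previous day, 8 March 2019).
The standard-time date in Fenium District, 8 March 2019, falls between 9 September 2018 and 1 April 2019, so daylight saving is in effect and Fenium District is at UTC−09:15.
02:00 UTC − 9h15m = 16:45 Fenium District (rolling into the previous day, 8 March 2019).

16:45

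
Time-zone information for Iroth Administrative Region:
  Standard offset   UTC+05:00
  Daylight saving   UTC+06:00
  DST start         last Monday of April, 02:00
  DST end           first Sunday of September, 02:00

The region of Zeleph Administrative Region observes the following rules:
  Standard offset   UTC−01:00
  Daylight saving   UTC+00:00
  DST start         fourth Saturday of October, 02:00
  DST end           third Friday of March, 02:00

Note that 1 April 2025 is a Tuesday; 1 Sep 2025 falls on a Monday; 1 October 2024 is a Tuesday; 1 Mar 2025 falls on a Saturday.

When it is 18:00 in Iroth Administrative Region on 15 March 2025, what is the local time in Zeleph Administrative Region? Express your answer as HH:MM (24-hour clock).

1 April 2025 is a Tuesday, so Mondays fall on 7, 14, 21, 28; the last is April 28.
1 September 2025 is a Monday, so the first Sunday is September 7.
15 March 2025 is outside the daylight-saving period (28 April – 7 September), so Iroth Administrative Region is on standard time, UTC+05:00.
18:00 Iroth Administrative Region − 5h = 13:00 UTC.
1 October 2024 is a Tuesday, so the first Saturday is October 5 and the fourth is October 26.
1 March 2025 is a Saturday, so the first Friday is March 7 and the third is March 21.
At the standard offset (UTC−01:00), 13:00 UTC − 1h = 12:00 Zeleph Administrative Region standard time.
The standard-time date in Zeleph Administrative Region, 15 March 2025, lies within the daylight-saving period (26 October 2024 – 21 March 2025), so Zeleph Administrative Region is on daylight time, UTC+00:00.
13:00 UTC + 0h = 13:00 Zeleph Administrative Region.

13:00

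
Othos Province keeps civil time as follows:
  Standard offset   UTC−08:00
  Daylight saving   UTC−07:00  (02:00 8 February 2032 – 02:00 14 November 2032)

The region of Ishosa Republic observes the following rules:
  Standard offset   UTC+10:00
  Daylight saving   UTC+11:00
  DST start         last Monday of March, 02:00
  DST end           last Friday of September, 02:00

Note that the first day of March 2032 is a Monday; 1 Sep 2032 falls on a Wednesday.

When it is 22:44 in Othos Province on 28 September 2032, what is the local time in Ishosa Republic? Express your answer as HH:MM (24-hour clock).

15:44

28 September 2032 falls between 8 February and 14 November, so daylight saving is in effect and Othos Province is at UTC−07:00.
22:44 Othos Province + 7h = 05:44 UTC (rolling into the next day, 29 September 2032).
1 March 2032 is a Monday, so Mondays fall on 1, 8, 15, 22, 29; the last is March 29.
1 September 2032 is a Wednesday, so Fridays fall on 3, 10, 17, 24; the last is September 24.
At the standard offset (UTC+10:00), 05:44 UTC + 10h = 15:44 Ishosa Republic standard time.
The standard-time date in Ishosa Republic, 29 September 2032, does not fall between 29 March and 24 September, so daylight saving is not in effect and Ishosa Republic is at UTC+10:00.
05:44 UTC + 10h = 15:44 Ishosa Republic.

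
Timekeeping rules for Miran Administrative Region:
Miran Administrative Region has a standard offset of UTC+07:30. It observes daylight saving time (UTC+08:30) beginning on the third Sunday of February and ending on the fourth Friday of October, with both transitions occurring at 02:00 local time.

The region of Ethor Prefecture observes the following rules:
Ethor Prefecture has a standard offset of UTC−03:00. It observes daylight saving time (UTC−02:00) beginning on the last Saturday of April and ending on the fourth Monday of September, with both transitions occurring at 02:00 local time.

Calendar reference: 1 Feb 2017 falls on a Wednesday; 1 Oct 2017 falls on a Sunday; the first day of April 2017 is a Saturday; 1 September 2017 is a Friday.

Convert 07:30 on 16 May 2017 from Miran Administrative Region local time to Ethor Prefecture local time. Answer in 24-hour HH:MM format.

21:00

1 February 2017 is a Wednesday, so the first Sunday is February 5 and the third is February 19.
1 October 2017 is a Sunday, so the first Friday is October 6 and the fourth is October 27.
Daylight saving runs 19 February – 27 October; 16 May 2017 is inside that window, so Miran Administrative Region is at UTC+08:30.
07:30 Miran Administrative Region − 8h30m = 23:00 UTC (rolling into the previous day, 15 May 2017).
1 April 2017 is a Saturday, so Saturdays fall on 1, 8, 15, 22, 29; the last is April 29.
1 September 2017 is a Friday, so the first Monday is September 4 and the fourth is September 25.
At the standard offset (UTC−03:00), 23:00 UTC − 3h = 20:00 Ethor Prefecture standard time.
The standard-time date in Ethor Prefecture, 15 May 2017, lies within the daylight-saving period (29 April – 25 September), so Ethor Prefecture is on daylight time, UTC−02:00.
23:00 UTC − 2h = 21:00 Ethor Prefecture.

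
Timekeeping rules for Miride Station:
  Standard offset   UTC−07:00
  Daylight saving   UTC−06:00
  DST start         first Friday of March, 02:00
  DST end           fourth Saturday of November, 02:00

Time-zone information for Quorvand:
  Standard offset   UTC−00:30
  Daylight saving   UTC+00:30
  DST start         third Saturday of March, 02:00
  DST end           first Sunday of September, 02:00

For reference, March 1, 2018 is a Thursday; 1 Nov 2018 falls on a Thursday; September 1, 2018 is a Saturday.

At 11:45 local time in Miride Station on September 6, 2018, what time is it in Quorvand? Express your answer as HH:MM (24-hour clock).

17:15

1 March 2018 is a Thursday, so the first Friday is March 2.
1 November 2018 is a Thursday, so the first Saturday is November 3 and the fourth is November 24.
September 6, 2018 falls between 2 March and 24 November, so daylight saving is in effect and Miride Station is at UTC−06:00.
11:45 Miride Station + 6h = 17:45 UTC.
1 March 2018 is a Thursday, so the first Saturday is March 3 and the third is March 17.
1 September 2018 is a Saturday, so the first Sunday is September 2.
At the standard offset (UTC−00:30), 17:45 UTC − 0h30m = 17:15 Quorvand standard time.
The standard-time date in Quorvand, September 6, 2018, is outside the daylight-saving period (17 March – 2 September), so Quorvand is on standard time, UTC−00:30.
17:45 UTC − 0h30m = 17:15 Quorvand.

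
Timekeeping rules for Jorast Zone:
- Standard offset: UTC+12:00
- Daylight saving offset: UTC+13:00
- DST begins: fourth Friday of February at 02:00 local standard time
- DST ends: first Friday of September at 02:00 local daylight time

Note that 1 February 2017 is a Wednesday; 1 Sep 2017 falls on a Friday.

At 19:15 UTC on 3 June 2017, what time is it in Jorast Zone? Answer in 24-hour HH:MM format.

1 February 2017 is a Wednesday, so the first Friday is February 3 and the fourth is February 24.
1 September 2017 is a Friday, so the first Friday is September 1.
At the standard offset (UTC+12:00), 19:15 UTC + 12h = 07:15 Jorast Zone standard time (rolling into the next day, 4 June 2017).
The standard-time date in Jorast Zone, 4 June 2017, falls between 24 February and 1 September, so daylight saving is in effect and Jorast Zone is at UTC+13:00.
19:15 UTC + 13h = 08:15 local (rolling into the next day, 4 June 2017).

08:15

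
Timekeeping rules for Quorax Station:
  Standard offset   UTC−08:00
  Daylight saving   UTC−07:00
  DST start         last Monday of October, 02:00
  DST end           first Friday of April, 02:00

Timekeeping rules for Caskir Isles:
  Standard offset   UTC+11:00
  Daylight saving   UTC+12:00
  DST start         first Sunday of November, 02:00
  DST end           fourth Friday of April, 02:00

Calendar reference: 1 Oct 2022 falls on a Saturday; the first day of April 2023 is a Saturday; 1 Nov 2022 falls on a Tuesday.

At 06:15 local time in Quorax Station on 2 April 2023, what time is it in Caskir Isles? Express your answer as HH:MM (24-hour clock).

01:15

1 October 2022 is a Saturday, so Mondays fall on 3, 10, 17, 24, 31; the last is October 31.
1 April 2023 is a Saturday, so the first Friday is April 7.
Daylight saving runs 31 October 2022 – 7 April 2023; 2 April 2023 is inside that window, so Quorax Station is at UTC−07:00.
06:15 Quorax Station + 7h = 13:15 UTC.
1 November 2022 is a Tuesday, so the first Sunday is November 6.
1 April 2023 is a Saturday, so the first Friday is April 7 and the fourth is April 28.
At the standard offset (UTC+11:00), 13:15 UTC + 11h = 00:15 Caskir Isles standard time (rolling into the next day, 3 April 2023).
The standard-time date in Caskir Isles, 3 April 2023, falls between 6 November 2022 and 28 April 2023, so daylight saving is in effect and Caskir Isles is at UTC+12:00.
13:15 UTC + 12h = 01:15 Caskir Isles (rolling into the next day, 3 April 2023).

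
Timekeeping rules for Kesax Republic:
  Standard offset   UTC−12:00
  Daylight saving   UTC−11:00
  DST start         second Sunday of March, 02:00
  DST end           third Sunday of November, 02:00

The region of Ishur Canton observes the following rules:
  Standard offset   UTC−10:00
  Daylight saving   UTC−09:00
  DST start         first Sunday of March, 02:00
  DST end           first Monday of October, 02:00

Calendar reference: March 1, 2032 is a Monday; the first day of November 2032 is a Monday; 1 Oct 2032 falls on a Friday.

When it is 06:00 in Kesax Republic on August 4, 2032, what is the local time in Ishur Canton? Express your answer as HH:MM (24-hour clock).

1 March 2032 is a Monday, so the first Sunday is March 7 and the second is March 14.
1 November 2032 is a Monday, so the first Sunday is November 7 and the third is November 21.
August 4, 2032 falls between 14 March and 21 November, so daylight saving is in effect and Kesax Republic is at UTC−11:00.
06:00 Kesax Republic + 11h = 17:00 UTC.
1 March 2032 is a Monday, so the first Sunday is March 7.
1 October 2032 is a Friday, so the first Monday is October 4.
At the standard offset (UTC−10:00), 17:00 UTC − 10h = 07:00 Ishur Canton standard time.
Daylight saving runs 7 March – 4 October; the standard-time date in Ishur Canton, August 4, 2032, is inside that window, so Ishur Canton is at UTC−09:00.
17:00 UTC − 9h = 08:00 Ishur Canton.

08:00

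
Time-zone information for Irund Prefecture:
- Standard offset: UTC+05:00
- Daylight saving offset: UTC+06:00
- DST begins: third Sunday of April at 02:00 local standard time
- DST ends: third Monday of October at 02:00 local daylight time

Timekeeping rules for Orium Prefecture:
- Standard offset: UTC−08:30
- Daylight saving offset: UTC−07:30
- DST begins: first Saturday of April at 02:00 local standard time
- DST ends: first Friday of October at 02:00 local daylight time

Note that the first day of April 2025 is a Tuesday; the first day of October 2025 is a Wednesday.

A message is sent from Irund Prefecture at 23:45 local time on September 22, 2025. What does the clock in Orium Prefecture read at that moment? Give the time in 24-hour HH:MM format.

10:15

1 April 2025 is a Tuesday, so the first Sunday is April 6 and the third is April 20.
1 October 2025 is a Wednesday, so the first Monday is October 6 and the third is October 20.
Daylight saving runs 20 April – 20 October; September 22, 2025 is inside that window, so Irund Prefecture is at UTC+06:00.
23:45 Irund Prefecture − 6h = 17:45 UTC.
1 April 2025 is a Tuesday, so the first Saturday is April 5.
1 October 2025 is a Wednesday, so the first Friday is October 3.
At the standard offset (UTC−08:30), 17:45 UTC − 8h30m = 09:15 Orium Prefecture standard time.
The standard-time date in Orium Prefecture, September 22, 2025, lies within the daylight-saving period (5 April – 3 October), so Orium Prefecture is on daylight time, UTC−07:30.
17:45 UTC − 7h30m = 10:15 Orium Prefecture.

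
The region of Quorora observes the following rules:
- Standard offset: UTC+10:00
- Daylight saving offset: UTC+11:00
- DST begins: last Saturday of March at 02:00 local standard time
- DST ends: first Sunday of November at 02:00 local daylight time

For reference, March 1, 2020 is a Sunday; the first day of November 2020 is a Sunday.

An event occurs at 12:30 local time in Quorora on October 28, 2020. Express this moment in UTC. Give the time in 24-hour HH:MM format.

01:30

1 March 2020 is a Sunday, so Saturdays fall on 7, 14, 21, 28; the last is March 28.
1 November 2020 is a Sunday, so the first Sunday is November 1.
October 28, 2020 falls between 28 March and 1 November, so daylight saving is in effect and Quorora is at UTC+11:00.
12:30 local − 11h = 01:30 UTC.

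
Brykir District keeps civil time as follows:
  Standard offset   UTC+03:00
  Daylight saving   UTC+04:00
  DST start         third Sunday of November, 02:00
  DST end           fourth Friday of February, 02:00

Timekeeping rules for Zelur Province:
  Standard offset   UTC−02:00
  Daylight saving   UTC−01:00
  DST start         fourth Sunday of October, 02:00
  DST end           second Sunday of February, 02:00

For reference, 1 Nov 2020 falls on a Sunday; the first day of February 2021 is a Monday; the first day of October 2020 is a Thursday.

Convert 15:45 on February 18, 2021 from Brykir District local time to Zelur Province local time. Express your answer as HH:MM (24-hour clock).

09:45

1 November 2020 is a Sunday, so the first Sunday is November 1 and the third is November 15.
1 February 2021 is a Monday, so the first Friday is February 5 and the fourth is February 26.
February 18, 2021 falls between 15 November 2020 and 26 February 2021, so daylight saving is in effect and Brykir District is at UTC+04:00.
15:45 Brykir District − 4h = 11:45 UTC.
1 October 2020 is a Thursday, so the first Sunday is October 4 and the fourth is October 25.
1 February 2021 is a Monday, so the first Sunday is February 7 and the second is February 14.
At the standard offset (UTC−02:00), 11:45 UTC − 2h = 09:45 Zelur Province standard time.
Daylight saving runs 25 October 2020 – 14 February 2021; the standard-time date in Zelur Province, February 18, 2021, is outside that window, so Zelur Province is on standard time at UTC−02:00.
11:45 UTC − 2h = 09:45 Zelur Province.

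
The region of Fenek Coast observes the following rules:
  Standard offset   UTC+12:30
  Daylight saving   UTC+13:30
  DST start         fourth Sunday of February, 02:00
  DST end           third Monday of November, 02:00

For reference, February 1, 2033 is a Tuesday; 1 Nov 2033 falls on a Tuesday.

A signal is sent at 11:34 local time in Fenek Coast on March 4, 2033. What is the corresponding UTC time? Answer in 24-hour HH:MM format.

1 February 2033 is a Tuesday, so the first Sunday is February 6 and the fourth is February 27.
1 November 2033 is a Tuesday, so the first Monday is November 7 and the third is November 21.
March 4, 2033 lies within the daylight-saving period (27 February – 21 November), so Fenek Coast is on daylight time, UTC+13:30.
11:34 local − 13h30m = 22:04 UTC (rolling into the previous day, 3 March 2033).

22:04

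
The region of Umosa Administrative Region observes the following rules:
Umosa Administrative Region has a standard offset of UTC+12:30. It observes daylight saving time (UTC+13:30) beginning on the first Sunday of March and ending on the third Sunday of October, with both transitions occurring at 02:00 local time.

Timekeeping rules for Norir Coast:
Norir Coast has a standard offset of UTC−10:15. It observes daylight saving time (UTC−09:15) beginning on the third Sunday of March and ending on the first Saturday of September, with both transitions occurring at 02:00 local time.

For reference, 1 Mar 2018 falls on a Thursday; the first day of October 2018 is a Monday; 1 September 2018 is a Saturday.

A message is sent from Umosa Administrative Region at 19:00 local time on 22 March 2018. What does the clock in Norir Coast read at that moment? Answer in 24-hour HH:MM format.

1 March 2018 is a Thursday, so the first Sunday is March 4.
1 October 2018 is a Monday, so the first Sunday is October 7 and the third is October 21.
22 March 2018 falls between 4 March and 21 October, so daylight saving is in effect and Umosa Administrative Region is at UTC+13:30.
19:00 Umosa Administrative Region − 13h30m = 05:30 UTC.
1 March 2018 is a Thursday, so the first Sunday is March 4 and the third is March 18.
1 September 2018 is a Saturday, so the first Saturday is September 1.
At the standard offset (UTC−10:15), 05:30 UTC − 10h15m = 19:15 Norir Coast standard time (rolling into the previous day, 21 March 2018).
Daylight saving runs 18 March – 1 September; the standard-time date in Norir Coast, 21 March 2018, is inside that window, so Norir Coast is at UTC−09:15.
05:30 UTC − 9h15m = 20:15 Norir Coast (rolling into the previous day, 21 March 2018).

20:15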